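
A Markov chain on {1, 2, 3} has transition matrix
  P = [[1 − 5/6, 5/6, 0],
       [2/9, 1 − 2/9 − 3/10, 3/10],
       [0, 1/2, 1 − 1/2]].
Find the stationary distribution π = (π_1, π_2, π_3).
π = (1/7, 15/28, 9/28)

This is a birth-death chain on three states, which satisfies detailed balance: π_1 · P_{12} = π_2 · P_{21} and π_2 · P_{23} = π_3 · P_{32}.
From π_1 · 5/6 = π_2 · 2/9: π_2/π_1 = (5/6)/(2/9) = 15/4.
From π_2 · 3/10 = π_3 · 1/2: π_3/π_2 = (3/10)/(1/2) = 3/5.
Take π_1 proportional to 1; then unnormalized π = (1, 15/4, 9/4). Normalize by dividing by the sum 7:
  π = (1/7, 15/28, 9/28).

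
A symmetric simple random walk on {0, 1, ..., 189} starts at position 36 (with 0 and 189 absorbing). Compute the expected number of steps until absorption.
E[τ | X_0 = 36] = 5508

Let v_k = E[τ | X_0 = k]. Boundary: v_0 = v_189 = 0. Recurrence: v_k = 1 + (v_{k-1} + v_{k+1})/2 for 1 ≤ k ≤ 188. The particular solution to v_k − (v_{k-1} + v_{k+1})/2 = 1 is v_k = −k^2. Adding homogeneous solution A + B k and matching boundaries gives v_k = k (189 − k). Substituting k = 36: v_36 = 36 · 153 = 5508.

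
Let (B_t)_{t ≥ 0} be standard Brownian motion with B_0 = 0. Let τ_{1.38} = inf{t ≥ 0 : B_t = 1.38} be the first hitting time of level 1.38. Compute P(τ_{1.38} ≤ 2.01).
P(τ_{1.38} ≤ 2.01) = 2(1 − Φ(1.38/√2.01)) = 2(1 − Φ(0.9734)) ≈ 0.3304

By the reflection principle for standard BM, P(τ_b ≤ t) = 2 · P(B_t ≥ b). Since B_t ~ N(0, t), P(B_t ≥ 1.38) = 1 − Φ(1.38/√t) = 1 − Φ(1.38/√2.01) = 1 − Φ(0.9734) ≈ 0.16518. Doubling: P(τ_{1.38} ≤ 2.01) ≈ 2 · 0.16518 = 0.33036 ≈ 0.3304.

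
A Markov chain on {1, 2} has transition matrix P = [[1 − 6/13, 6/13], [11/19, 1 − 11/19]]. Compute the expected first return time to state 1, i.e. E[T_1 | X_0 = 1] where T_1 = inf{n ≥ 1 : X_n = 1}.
E[T_1 | X_0 = 1] = 1/π_1 = 257/143

For an irreducible recurrent Markov chain with stationary distribution π, E[T_i | X_0 = i] = 1/π_i (Kac's formula). Here π_1 = (11/19)/(6/13 + 11/19) = (11/19)/(257/247) = 143/257, so E[T_1 | X_0 = 1] = 1/π_1 = (6/13 + 11/19)/(11/19) = (257/247)/(11/19) = 257/143.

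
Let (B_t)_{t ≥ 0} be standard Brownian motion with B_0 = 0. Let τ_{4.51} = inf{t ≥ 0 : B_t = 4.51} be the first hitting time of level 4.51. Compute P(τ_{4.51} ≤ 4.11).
P(τ_{4.51} ≤ 4.11) = 2(1 − Φ(4.51/√4.11)) = 2(1 − Φ(2.2246)) ≈ 0.0261

By the reflection principle for standard BM, P(τ_b ≤ t) = 2 · P(B_t ≥ b). Since B_t ~ N(0, t), P(B_t ≥ 4.51) = 1 − Φ(4.51/√t) = 1 − Φ(4.51/√4.11) = 1 − Φ(2.2246) ≈ 0.01305. Doubling: P(τ_{4.51} ≤ 4.11) ≈ 2 · 0.01305 = 0.02610 ≈ 0.0261.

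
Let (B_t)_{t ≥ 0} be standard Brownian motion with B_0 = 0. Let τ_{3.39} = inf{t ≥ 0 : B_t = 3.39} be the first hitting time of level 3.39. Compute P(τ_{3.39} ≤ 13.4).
P(τ_{3.39} ≤ 13.4) = 2(1 − Φ(3.39/√13.4)) = 2(1 − Φ(0.9261)) ≈ 0.3544

By the reflection principle for standard BM, P(τ_b ≤ t) = 2 · P(B_t ≥ b). Since B_t ~ N(0, t), P(B_t ≥ 3.39) = 1 − Φ(3.39/√t) = 1 − Φ(3.39/√13.4) = 1 − Φ(0.9261) ≈ 0.17720. Doubling: P(τ_{3.39} ≤ 13.4) ≈ 2 · 0.17720 = 0.35440 ≈ 0.3544.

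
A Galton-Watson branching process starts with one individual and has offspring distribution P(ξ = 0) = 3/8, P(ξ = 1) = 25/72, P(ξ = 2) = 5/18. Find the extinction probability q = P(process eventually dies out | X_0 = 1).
q = 1

Mean offspring μ = 0·3/8 + 1·25/72 + 2·5/18 = 65/72 ≤ 1. For μ ≤ 1 with offspring not concentrated at 1, the Galton-Watson process goes extinct almost surely, so q = 1.
(Algebraic check: The pgf is f(s) = 3/8 + 25/72·s + 5/18·s². The extinction probability q is the smallest fixed point of f in [0, 1]. Setting s = f(s):
  5/18·s² + (25/72 − 1)·s + 3/8 = 0
  5/18·s² − (3/8 + 5/18)·s + 3/8 = 0
which factors as (s − 1)·(5/18·s − 3/8) = 0, giving roots s = 1 and s = (3/8)/(5/18) = 27/20. Since 27/20 ≥ 1, the smallest root in [0, 1] is s = 1.)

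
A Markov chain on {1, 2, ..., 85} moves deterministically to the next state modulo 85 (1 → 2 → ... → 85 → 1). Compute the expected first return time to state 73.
E[T_73 | X_0 = 73] = 85

The chain cycles deterministically, so starting at state 73 it returns in exactly 85 steps. Equivalently, the stationary distribution is uniform π_j = 1/85 for every state j, so by Kac's formula E[T_73] = 1/π_73 = 85.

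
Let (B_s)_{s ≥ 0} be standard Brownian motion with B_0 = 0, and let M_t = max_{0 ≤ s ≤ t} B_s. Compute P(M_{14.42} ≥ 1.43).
P(M_{14.42} ≥ 1.43) = 2·P(B_{14.42} ≥ 1.43) = 2(1 − Φ(1.43/√14.42)) ≈ 0.7065

By the reflection principle for Brownian motion, P(M_t ≥ a) = 2 · P(B_t ≥ a) for a ≥ 0. Since B_t ~ N(0, t), P(B_t ≥ 1.43) = 1 − Φ(1.43/√t) = 1 − Φ(1.43/√14.42) = 1 − Φ(0.3766). So
  P(M_{14.42} ≥ 1.43) = 2(1 − Φ(0.3766)) ≈ 0.7065.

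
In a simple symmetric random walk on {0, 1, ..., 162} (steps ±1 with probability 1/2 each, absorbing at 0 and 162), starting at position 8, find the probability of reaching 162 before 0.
P(hit 162 before 0) = 8/162 = 4/81

Let u_k = P(hit 162 before 0 | start at k). Then u_0 = 0, u_162 = 1, and u_k = u_{k-1}/2 + u_{k+1}/2 for 1 ≤ k ≤ 161. This harmonic recurrence is solved by u_k = k/162, giving u_8 = 8/162 = 4/81.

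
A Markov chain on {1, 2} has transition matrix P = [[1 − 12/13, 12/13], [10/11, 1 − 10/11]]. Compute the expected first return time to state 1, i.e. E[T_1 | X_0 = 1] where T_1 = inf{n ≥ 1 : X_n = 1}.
E[T_1 | X_0 = 1] = 1/π_1 = 131/65

For an irreducible recurrent Markov chain with stationary distribution π, E[T_i | X_0 = i] = 1/π_i (Kac's formula). Here π_1 = (10/11)/(12/13 + 10/11) = (10/11)/(262/143) = 65/131, so E[T_1 | X_0 = 1] = 1/π_1 = (12/13 + 10/11)/(10/11) = (262/143)/(10/11) = 131/65.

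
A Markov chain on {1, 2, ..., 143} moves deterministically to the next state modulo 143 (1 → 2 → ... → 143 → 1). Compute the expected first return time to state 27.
E[T_27 | X_0 = 27] = 143

The chain cycles deterministically, so starting at state 27 it returns in exactly 143 steps. Equivalently, the stationary distribution is uniform π_j = 1/143 for every state j, so by Kac's formula E[T_27] = 1/π_27 = 143.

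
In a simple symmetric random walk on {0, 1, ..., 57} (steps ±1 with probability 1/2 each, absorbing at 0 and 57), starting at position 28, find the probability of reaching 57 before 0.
P(hit 57 before 0) = 28/57

Let u_k = P(hit 57 before 0 | start at k). Then u_0 = 0, u_57 = 1, and u_k = u_{k-1}/2 + u_{k+1}/2 for 1 ≤ k ≤ 56. This harmonic recurrence is solved by u_k = k/57, giving u_28 = 28/57.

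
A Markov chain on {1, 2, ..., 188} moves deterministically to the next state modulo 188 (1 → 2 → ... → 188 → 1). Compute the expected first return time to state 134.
E[T_134 | X_0 = 134] = 188

The chain cycles deterministically, so starting at state 134 it returns in exactly 188 steps. Equivalently, the stationary distribution is uniform π_j = 1/188 for every state j, so by Kac's formula E[T_134] = 1/π_134 = 188.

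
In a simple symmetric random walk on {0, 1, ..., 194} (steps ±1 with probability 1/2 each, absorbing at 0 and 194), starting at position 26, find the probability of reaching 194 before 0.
P(hit 194 before 0) = 26/194 = 13/97

Let u_k = P(hit 194 before 0 | start at k). Then u_0 = 0, u_194 = 1, and u_k = u_{k-1}/2 + u_{k+1}/2 for 1 ≤ k ≤ 193. This harmonic recurrence is solved by u_k = k/194, giving u_26 = 26/194 = 13/97.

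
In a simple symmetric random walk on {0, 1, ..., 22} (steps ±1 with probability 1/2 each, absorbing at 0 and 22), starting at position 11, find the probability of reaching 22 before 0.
P(hit 22 before 0) = 11/22 = 1/2

Let u_k = P(hit 22 before 0 | start at k). Then u_0 = 0, u_22 = 1, and u_k = u_{k-1}/2 + u_{k+1}/2 for 1 ≤ k ≤ 21. This harmonic recurrence is solved by u_k = k/22, giving u_11 = 11/22 = 1/2.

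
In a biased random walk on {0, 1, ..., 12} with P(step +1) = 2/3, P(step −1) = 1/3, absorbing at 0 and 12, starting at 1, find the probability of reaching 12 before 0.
P(hit 12 before 0) = (1 − (1/2)^1) / (1 − (1/2)^12) = 2048/4095

Let u_k denote P(reach 12 before 0 | start at k). Boundary: u_0 = 0, u_12 = 1. Recurrence: u_k = 2/3·u_{k+1} + 1/3·u_{k-1} for 1 ≤ k ≤ 11. Try u_k = A + B·r^k with r = q/p = (1/3)/(2/3) = 1/2. Substitution satisfies the recurrence; boundary conditions give:
  u_k = (1 − r^k) / (1 − r^N) = (1 − (1/2)^1) / (1 − (1/2)^12) = 2048/4095.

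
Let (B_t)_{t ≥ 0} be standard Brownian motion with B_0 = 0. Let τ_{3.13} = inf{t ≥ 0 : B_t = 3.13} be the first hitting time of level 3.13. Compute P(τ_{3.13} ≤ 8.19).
P(τ_{3.13} ≤ 8.19) = 2(1 − Φ(3.13/√8.19)) = 2(1 − Φ(1.0937)) ≈ 0.2741

By the reflection principle for standard BM, P(τ_b ≤ t) = 2 · P(B_t ≥ b). Since B_t ~ N(0, t), P(B_t ≥ 3.13) = 1 − Φ(3.13/√t) = 1 − Φ(3.13/√8.19) = 1 − Φ(1.0937) ≈ 0.13704. Doubling: P(τ_{3.13} ≤ 8.19) ≈ 2 · 0.13704 = 0.27408 ≈ 0.2741.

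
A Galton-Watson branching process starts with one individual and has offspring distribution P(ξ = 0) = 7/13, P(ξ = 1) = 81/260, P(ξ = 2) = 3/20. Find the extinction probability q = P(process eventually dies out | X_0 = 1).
q = 1

Mean offspring μ = 0·7/13 + 1·81/260 + 2·3/20 = 159/260 ≤ 1. For μ ≤ 1 with offspring not concentrated at 1, the Galton-Watson process goes extinct almost surely, so q = 1.
(Algebraic check: The pgf is f(s) = 7/13 + 81/260·s + 3/20·s². The extinction probability q is the smallest fixed point of f in [0, 1]. Setting s = f(s):
  3/20·s² + (81/260 − 1)·s + 7/13 = 0
  3/20·s² − (7/13 + 3/20)·s + 7/13 = 0
which factors as (s − 1)·(3/20·s − 7/13) = 0, giving roots s = 1 and s = (7/13)/(3/20) = 140/39. Since 140/39 ≥ 1, the smallest root in [0, 1] is s = 1.)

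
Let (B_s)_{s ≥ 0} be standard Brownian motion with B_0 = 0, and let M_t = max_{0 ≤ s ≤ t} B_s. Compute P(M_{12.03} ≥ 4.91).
P(M_{12.03} ≥ 4.91) = 2·P(B_{12.03} ≥ 4.91) = 2(1 − Φ(4.91/√12.03)) ≈ 0.1569

By the reflection principle for Brownian motion, P(M_t ≥ a) = 2 · P(B_t ≥ a) for a ≥ 0. Since B_t ~ N(0, t), P(B_t ≥ 4.91) = 1 − Φ(4.91/√t) = 1 − Φ(4.91/√12.03) = 1 − Φ(1.4156). So
  P(M_{12.03} ≥ 4.91) = 2(1 − Φ(1.4156)) ≈ 0.1569.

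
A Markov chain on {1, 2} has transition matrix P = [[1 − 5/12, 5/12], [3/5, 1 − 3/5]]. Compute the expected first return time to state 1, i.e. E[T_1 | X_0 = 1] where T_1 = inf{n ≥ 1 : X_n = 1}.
E[T_1 | X_0 = 1] = 1/π_1 = 61/36

For an irreducible recurrent Markov chain with stationary distribution π, E[T_i | X_0 = i] = 1/π_i (Kac's formula). Here π_1 = (3/5)/(5/12 + 3/5) = (3/5)/(61/60) = 36/61, so E[T_1 | X_0 = 1] = 1/π_1 = (5/12 + 3/5)/(3/5) = (61/60)/(3/5) = 61/36.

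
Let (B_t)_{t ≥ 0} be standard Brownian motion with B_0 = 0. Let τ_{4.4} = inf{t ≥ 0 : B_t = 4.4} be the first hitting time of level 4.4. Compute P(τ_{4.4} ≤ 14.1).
P(τ_{4.4} ≤ 14.1) = 2(1 − Φ(4.4/√14.1)) = 2(1 − Φ(1.1718)) ≈ 0.2413

By the reflection principle for standard BM, P(τ_b ≤ t) = 2 · P(B_t ≥ b). Since B_t ~ N(0, t), P(B_t ≥ 4.4) = 1 − Φ(4.4/√t) = 1 − Φ(4.4/√14.1) = 1 − Φ(1.1718) ≈ 0.12064. Doubling: P(τ_{4.4} ≤ 14.1) ≈ 2 · 0.12064 = 0.24128 ≈ 0.2413.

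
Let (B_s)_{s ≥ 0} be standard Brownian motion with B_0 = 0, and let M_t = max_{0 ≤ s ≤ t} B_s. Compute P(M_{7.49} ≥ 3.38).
P(M_{7.49} ≥ 3.38) = 2·P(B_{7.49} ≥ 3.38) = 2(1 − Φ(3.38/√7.49)) ≈ 0.2168

By the reflection principle for Brownian motion, P(M_t ≥ a) = 2 · P(B_t ≥ a) for a ≥ 0. Since B_t ~ N(0, t), P(B_t ≥ 3.38) = 1 − Φ(3.38/√t) = 1 − Φ(3.38/√7.49) = 1 − Φ(1.2350). So
  P(M_{7.49} ≥ 3.38) = 2(1 − Φ(1.2350)) ≈ 0.2168.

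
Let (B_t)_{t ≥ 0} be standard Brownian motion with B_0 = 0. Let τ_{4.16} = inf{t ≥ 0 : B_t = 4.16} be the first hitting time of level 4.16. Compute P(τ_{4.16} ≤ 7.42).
P(τ_{4.16} ≤ 7.42) = 2(1 − Φ(4.16/√7.42)) = 2(1 − Φ(1.5272)) ≈ 0.1267

By the reflection principle for standard BM, P(τ_b ≤ t) = 2 · P(B_t ≥ b). Since B_t ~ N(0, t), P(B_t ≥ 4.16) = 1 − Φ(4.16/√t) = 1 − Φ(4.16/√7.42) = 1 − Φ(1.5272) ≈ 0.06336. Doubling: P(τ_{4.16} ≤ 7.42) ≈ 2 · 0.06336 = 0.12672 ≈ 0.1267.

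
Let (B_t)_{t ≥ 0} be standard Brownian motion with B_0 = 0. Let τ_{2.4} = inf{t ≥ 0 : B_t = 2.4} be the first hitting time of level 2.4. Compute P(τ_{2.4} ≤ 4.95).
P(τ_{2.4} ≤ 4.95) = 2(1 − Φ(2.4/√4.95)) = 2(1 − Φ(1.0787)) ≈ 0.2807

By the reflection principle for standard BM, P(τ_b ≤ t) = 2 · P(B_t ≥ b). Since B_t ~ N(0, t), P(B_t ≥ 2.4) = 1 − Φ(2.4/√t) = 1 − Φ(2.4/√4.95) = 1 − Φ(1.0787) ≈ 0.14036. Doubling: P(τ_{2.4} ≤ 4.95) ≈ 2 · 0.14036 = 0.28072 ≈ 0.2807.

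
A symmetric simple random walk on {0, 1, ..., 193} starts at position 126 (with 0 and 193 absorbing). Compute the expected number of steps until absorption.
E[τ | X_0 = 126] = 8442

Let v_k = E[τ | X_0 = k]. Boundary: v_0 = v_193 = 0. Recurrence: v_k = 1 + (v_{k-1} + v_{k+1})/2 for 1 ≤ k ≤ 192. The particular solution to v_k − (v_{k-1} + v_{k+1})/2 = 1 is v_k = −k^2. Adding homogeneous solution A + B k and matching boundaries gives v_k = k (193 − k). Substituting k = 126: v_126 = 126 · 67 = 8442.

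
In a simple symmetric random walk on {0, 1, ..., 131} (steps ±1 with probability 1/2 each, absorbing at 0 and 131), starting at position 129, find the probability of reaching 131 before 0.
P(hit 131 before 0) = 129/131

Let u_k = P(hit 131 before 0 | start at k). Then u_0 = 0, u_131 = 1, and u_k = u_{k-1}/2 + u_{k+1}/2 for 1 ≤ k ≤ 130. This harmonic recurrence is solved by u_k = k/131, giving u_129 = 129/131.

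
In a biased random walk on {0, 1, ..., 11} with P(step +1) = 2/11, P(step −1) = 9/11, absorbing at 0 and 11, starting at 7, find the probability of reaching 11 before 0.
P(hit 11 before 0) = (1 − (9/2)^7) / (1 − (9/2)^11) = 10932208/4483008223

Let u_k denote P(reach 11 before 0 | start at k). Boundary: u_0 = 0, u_11 = 1. Recurrence: u_k = 2/11·u_{k+1} + 9/11·u_{k-1} for 1 ≤ k ≤ 10. Try u_k = A + B·r^k with r = q/p = (9/11)/(2/11) = 9/2. Substitution satisfies the recurrence; boundary conditions give:
  u_k = (1 − r^k) / (1 − r^N) = (1 − (9/2)^7) / (1 − (9/2)^11) = 10932208/4483008223.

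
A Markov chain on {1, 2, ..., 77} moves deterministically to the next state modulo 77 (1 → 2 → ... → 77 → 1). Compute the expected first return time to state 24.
E[T_24 | X_0 = 24] = 77

The chain cycles deterministically, so starting at state 24 it returns in exactly 77 steps. Equivalently, the stationary distribution is uniform π_j = 1/77 for every state j, so by Kac's formula E[T_24] = 1/π_24 = 77.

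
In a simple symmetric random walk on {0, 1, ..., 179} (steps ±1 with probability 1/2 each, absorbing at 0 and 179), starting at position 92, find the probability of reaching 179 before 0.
P(hit 179 before 0) = 92/179

Let u_k = P(hit 179 before 0 | start at k). Then u_0 = 0, u_179 = 1, and u_k = u_{k-1}/2 + u_{k+1}/2 for 1 ≤ k ≤ 178. This harmonic recurrence is solved by u_k = k/179, giving u_92 = 92/179.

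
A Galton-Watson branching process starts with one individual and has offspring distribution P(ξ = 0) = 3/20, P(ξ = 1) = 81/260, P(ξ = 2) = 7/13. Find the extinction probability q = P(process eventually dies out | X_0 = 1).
q = 39/140

The pgf is f(s) = 3/20 + 81/260·s + 7/13·s². The extinction probability q is the smallest fixed point of f in [0, 1]. Setting s = f(s):
  7/13·s² + (81/260 − 1)·s + 3/20 = 0
  7/13·s² − (3/20 + 7/13)·s + 3/20 = 0
which factors as (s − 1)·(7/13·s − 3/20) = 0, giving roots s = 1 and s = (3/20)/(7/13) = 39/140.
Mean offspring μ = 81/260 + 2·7/13 = 361/260 > 1 (supercritical), so q < 1. The extinction probability is the smaller root: q = (3/20)/(7/13) = 39/140.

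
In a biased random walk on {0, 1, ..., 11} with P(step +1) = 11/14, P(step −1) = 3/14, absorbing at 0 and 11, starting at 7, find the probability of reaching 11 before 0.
P(hit 11 before 0) = (1 − (3/11)^7) / (1 − (3/11)^11) = 35659956343/35663936683

Let u_k denote P(reach 11 before 0 | start at k). Boundary: u_0 = 0, u_11 = 1. Recurrence: u_k = 11/14·u_{k+1} + 3/14·u_{k-1} for 1 ≤ k ≤ 10. Try u_k = A + B·r^k with r = q/p = (3/14)/(11/14) = 3/11. Substitution satisfies the recurrence; boundary conditions give:
  u_k = (1 − r^k) / (1 − r^N) = (1 − (3/11)^7) / (1 − (3/11)^11) = 35659956343/35663936683.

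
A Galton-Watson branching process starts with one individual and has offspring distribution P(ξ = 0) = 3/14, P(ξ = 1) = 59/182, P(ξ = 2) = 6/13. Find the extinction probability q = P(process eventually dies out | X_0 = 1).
q = 13/28

The pgf is f(s) = 3/14 + 59/182·s + 6/13·s². The extinction probability q is the smallest fixed point of f in [0, 1]. Setting s = f(s):
  6/13·s² + (59/182 − 1)·s + 3/14 = 0
  6/13·s² − (3/14 + 6/13)·s + 3/14 = 0
which factors as (s − 1)·(6/13·s − 3/14) = 0, giving roots s = 1 and s = (3/14)/(6/13) = 13/28.
Mean offspring μ = 59/182 + 2·6/13 = 227/182 > 1 (supercritical), so q < 1. The extinction probability is the smaller root: q = (3/14)/(6/13) = 13/28.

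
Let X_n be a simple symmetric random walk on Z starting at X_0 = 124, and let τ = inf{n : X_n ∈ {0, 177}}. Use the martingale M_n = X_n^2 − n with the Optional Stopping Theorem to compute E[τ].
E[τ] = 6572

M_n = X_n^2 − n is a martingale (since E[X_{n+1}^2 | F_n] = X_n^2 + 1). By OST (τ has finite mean in a bounded region), E[M_τ] = E[M_0] = X_0^2 − 0 = 124^2 = 15376. Also E[M_τ] = E[X_τ^2] − E[τ]. The walk exits at 0 or 177, with P(hit 177 first) = 124/177, so E[X_τ^2] = 177^2 · 124/177 + 0 = 21948. Thus E[τ] = E[X_τ^2] − E[M_τ] = 21948 − 15376 = 6572 = 124(177 − 124) = 6572.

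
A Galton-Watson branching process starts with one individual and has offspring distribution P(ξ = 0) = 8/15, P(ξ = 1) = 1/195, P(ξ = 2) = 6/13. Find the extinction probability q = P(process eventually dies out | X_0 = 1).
q = 1

Mean offspring μ = 0·8/15 + 1·1/195 + 2·6/13 = 181/195 ≤ 1. For μ ≤ 1 with offspring not concentrated at 1, the Galton-Watson process goes extinct almost surely, so q = 1.
(Algebraic check: The pgf is f(s) = 8/15 + 1/195·s + 6/13·s². The extinction probability q is the smallest fixed point of f in [0, 1]. Setting s = f(s):
  6/13·s² + (1/195 − 1)·s + 8/15 = 0
  6/13·s² − (8/15 + 6/13)·s + 8/15 = 0
which factors as (s − 1)·(6/13·s − 8/15) = 0, giving roots s = 1 and s = (8/15)/(6/13) = 52/45. Since 52/45 ≥ 1, the smallest root in [0, 1] is s = 1.)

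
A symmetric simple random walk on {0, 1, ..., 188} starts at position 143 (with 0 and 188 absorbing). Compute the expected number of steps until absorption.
E[τ | X_0 = 143] = 6435

Let v_k = E[τ | X_0 = k]. Boundary: v_0 = v_188 = 0. Recurrence: v_k = 1 + (v_{k-1} + v_{k+1})/2 for 1 ≤ k ≤ 187. The particular solution to v_k − (v_{k-1} + v_{k+1})/2 = 1 is v_k = −k^2. Adding homogeneous solution A + B k and matching boundaries gives v_k = k (188 − k). Substituting k = 143: v_143 = 143 · 45 = 6435.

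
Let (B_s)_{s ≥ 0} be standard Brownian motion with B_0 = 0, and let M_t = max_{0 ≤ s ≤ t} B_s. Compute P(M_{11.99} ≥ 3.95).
P(M_{11.99} ≥ 3.95) = 2·P(B_{11.99} ≥ 3.95) = 2(1 − Φ(3.95/√11.99)) ≈ 0.2540

By the reflection principle for Brownian motion, P(M_t ≥ a) = 2 · P(B_t ≥ a) for a ≥ 0. Since B_t ~ N(0, t), P(B_t ≥ 3.95) = 1 − Φ(3.95/√t) = 1 − Φ(3.95/√11.99) = 1 − Φ(1.1407). So
  P(M_{11.99} ≥ 3.95) = 2(1 − Φ(1.1407)) ≈ 0.2540.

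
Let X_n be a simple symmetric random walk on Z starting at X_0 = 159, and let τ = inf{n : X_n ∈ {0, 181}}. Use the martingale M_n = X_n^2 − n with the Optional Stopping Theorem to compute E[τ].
E[τ] = 3498

M_n = X_n^2 − n is a martingale (since E[X_{n+1}^2 | F_n] = X_n^2 + 1). By OST (τ has finite mean in a bounded region), E[M_τ] = E[M_0] = X_0^2 − 0 = 159^2 = 25281. Also E[M_τ] = E[X_τ^2] − E[τ]. The walk exits at 0 or 181, with P(hit 181 first) = 159/181, so E[X_τ^2] = 181^2 · 159/181 + 0 = 28779. Thus E[τ] = E[X_τ^2] − E[M_τ] = 28779 − 25281 = 3498 = 159(181 − 159) = 3498.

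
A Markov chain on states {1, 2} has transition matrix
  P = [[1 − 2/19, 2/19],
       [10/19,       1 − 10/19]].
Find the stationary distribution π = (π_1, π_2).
π_1 = 5/6, π_2 = 1/6

Solve πP = π with π_1 + π_2 = 1. From πP = π: π_1 · (1 − 2/19) + π_2 · 10/19 = π_1 ⇒ π_2 · 10/19 = π_1 · 2/19 ⇒ π_2/π_1 = (2/19)/(10/19) = 1/5. Together with π_1 + π_2 = 1:
  π_1 = (10/19)/(2/19 + 10/19) = (10/19)/(12/19) = 5/6,
  π_2 = (2/19)/(2/19 + 10/19) = (2/19)/(12/19) = 1/6.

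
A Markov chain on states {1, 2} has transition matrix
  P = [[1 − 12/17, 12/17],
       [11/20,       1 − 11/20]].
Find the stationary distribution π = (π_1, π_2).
π_1 = 187/427, π_2 = 240/427

Solve πP = π with π_1 + π_2 = 1. From πP = π: π_1 · (1 − 12/17) + π_2 · 11/20 = π_1 ⇒ π_2 · 11/20 = π_1 · 12/17 ⇒ π_2/π_1 = (12/17)/(11/20) = 240/187. Together with π_1 + π_2 = 1:
  π_1 = (11/20)/(12/17 + 11/20) = (11/20)/(427/340) = 187/427,
  π_2 = (12/17)/(12/17 + 11/20) = (12/17)/(427/340) = 240/427.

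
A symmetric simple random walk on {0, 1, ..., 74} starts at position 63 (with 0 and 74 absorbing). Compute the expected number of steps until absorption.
E[τ | X_0 = 63] = 693

Let v_k = E[τ | X_0 = k]. Boundary: v_0 = v_74 = 0. Recurrence: v_k = 1 + (v_{k-1} + v_{k+1})/2 for 1 ≤ k ≤ 73. The particular solution to v_k − (v_{k-1} + v_{k+1})/2 = 1 is v_k = −k^2. Adding homogeneous solution A + B k and matching boundaries gives v_k = k (74 − k). Substituting k = 63: v_63 = 63 · 11 = 693.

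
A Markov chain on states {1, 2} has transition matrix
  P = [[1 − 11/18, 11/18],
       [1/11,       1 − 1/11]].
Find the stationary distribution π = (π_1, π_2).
π_1 = 18/139, π_2 = 121/139

Solve πP = π with π_1 + π_2 = 1. From πP = π: π_1 · (1 − 11/18) + π_2 · 1/11 = π_1 ⇒ π_2 · 1/11 = π_1 · 11/18 ⇒ π_2/π_1 = (11/18)/(1/11) = 121/18. Together with π_1 + π_2 = 1:
  π_1 = (1/11)/(11/18 + 1/11) = (1/11)/(139/198) = 18/139,
  π_2 = (11/18)/(11/18 + 1/11) = (11/18)/(139/198) = 121/139.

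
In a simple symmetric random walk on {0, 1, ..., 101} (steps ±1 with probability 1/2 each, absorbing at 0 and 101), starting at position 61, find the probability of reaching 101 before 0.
P(hit 101 before 0) = 61/101

Let u_k = P(hit 101 before 0 | start at k). Then u_0 = 0, u_101 = 1, and u_k = u_{k-1}/2 + u_{k+1}/2 for 1 ≤ k ≤ 100. This harmonic recurrence is solved by u_k = k/101, giving u_61 = 61/101.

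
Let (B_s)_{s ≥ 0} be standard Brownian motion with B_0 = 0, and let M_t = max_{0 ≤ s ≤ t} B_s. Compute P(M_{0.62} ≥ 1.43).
P(M_{0.62} ≥ 1.43) = 2·P(B_{0.62} ≥ 1.43) = 2(1 − Φ(1.43/√0.62)) ≈ 0.0694

By the reflection principle for Brownian motion, P(M_t ≥ a) = 2 · P(B_t ≥ a) for a ≥ 0. Since B_t ~ N(0, t), P(B_t ≥ 1.43) = 1 − Φ(1.43/√t) = 1 − Φ(1.43/√0.62) = 1 − Φ(1.8161). So
  P(M_{0.62} ≥ 1.43) = 2(1 − Φ(1.8161)) ≈ 0.0694.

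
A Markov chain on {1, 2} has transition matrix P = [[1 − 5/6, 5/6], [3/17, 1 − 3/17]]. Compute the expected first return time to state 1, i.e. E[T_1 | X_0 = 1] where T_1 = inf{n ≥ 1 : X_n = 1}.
E[T_1 | X_0 = 1] = 1/π_1 = 103/18

For an irreducible recurrent Markov chain with stationary distribution π, E[T_i | X_0 = i] = 1/π_i (Kac's formula). Here π_1 = (3/17)/(5/6 + 3/17) = (3/17)/(103/102) = 18/103, so E[T_1 | X_0 = 1] = 1/π_1 = (5/6 + 3/17)/(3/17) = (103/102)/(3/17) = 103/18.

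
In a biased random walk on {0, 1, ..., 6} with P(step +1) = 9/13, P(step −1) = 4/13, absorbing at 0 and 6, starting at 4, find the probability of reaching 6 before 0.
P(hit 6 before 0) = (1 − (4/9)^4) / (1 − (4/9)^6) = 7857/8113

Let u_k denote P(reach 6 before 0 | start at k). Boundary: u_0 = 0, u_6 = 1. Recurrence: u_k = 9/13·u_{k+1} + 4/13·u_{k-1} for 1 ≤ k ≤ 5. Try u_k = A + B·r^k with r = q/p = (4/13)/(9/13) = 4/9. Substitution satisfies the recurrence; boundary conditions give:
  u_k = (1 − r^k) / (1 − r^N) = (1 − (4/9)^4) / (1 − (4/9)^6) = 7857/8113.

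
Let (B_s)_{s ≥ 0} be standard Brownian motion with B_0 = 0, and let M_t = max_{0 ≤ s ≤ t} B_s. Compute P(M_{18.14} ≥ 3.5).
P(M_{18.14} ≥ 3.5) = 2·P(B_{18.14} ≥ 3.5) = 2(1 − Φ(3.5/√18.14)) ≈ 0.4112

By the reflection principle for Brownian motion, P(M_t ≥ a) = 2 · P(B_t ≥ a) for a ≥ 0. Since B_t ~ N(0, t), P(B_t ≥ 3.5) = 1 − Φ(3.5/√t) = 1 − Φ(3.5/√18.14) = 1 − Φ(0.8218). So
  P(M_{18.14} ≥ 3.5) = 2(1 − Φ(0.8218)) ≈ 0.4112.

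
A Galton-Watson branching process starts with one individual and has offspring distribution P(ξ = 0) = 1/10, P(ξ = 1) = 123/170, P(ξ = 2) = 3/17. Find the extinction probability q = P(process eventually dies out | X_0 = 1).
q = 17/30

The pgf is f(s) = 1/10 + 123/170·s + 3/17·s². The extinction probability q is the smallest fixed point of f in [0, 1]. Setting s = f(s):
  3/17·s² + (123/170 − 1)·s + 1/10 = 0
  3/17·s² − (1/10 + 3/17)·s + 1/10 = 0
which factors as (s − 1)·(3/17·s − 1/10) = 0, giving roots s = 1 and s = (1/10)/(3/17) = 17/30.
Mean offspring μ = 123/170 + 2·3/17 = 183/170 > 1 (supercritical), so q < 1. The extinction probability is the smaller root: q = (1/10)/(3/17) = 17/30.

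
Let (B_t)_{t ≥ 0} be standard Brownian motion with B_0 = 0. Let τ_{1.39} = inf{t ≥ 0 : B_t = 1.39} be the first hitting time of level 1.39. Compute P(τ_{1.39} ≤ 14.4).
P(τ_{1.39} ≤ 14.4) = 2(1 − Φ(1.39/√14.4)) = 2(1 − Φ(0.3663)) ≈ 0.7141

By the reflection principle for standard BM, P(τ_b ≤ t) = 2 · P(B_t ≥ b). Since B_t ~ N(0, t), P(B_t ≥ 1.39) = 1 − Φ(1.39/√t) = 1 − Φ(1.39/√14.4) = 1 − Φ(0.3663) ≈ 0.35707. Doubling: P(τ_{1.39} ≤ 14.4) ≈ 2 · 0.35707 = 0.71414 ≈ 0.7141.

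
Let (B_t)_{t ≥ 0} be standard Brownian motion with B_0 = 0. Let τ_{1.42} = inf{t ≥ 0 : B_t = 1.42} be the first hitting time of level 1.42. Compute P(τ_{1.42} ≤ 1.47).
P(τ_{1.42} ≤ 1.47) = 2(1 − Φ(1.42/√1.47)) = 2(1 − Φ(1.1712)) ≈ 0.2415

By the reflection principle for standard BM, P(τ_b ≤ t) = 2 · P(B_t ≥ b). Since B_t ~ N(0, t), P(B_t ≥ 1.42) = 1 − Φ(1.42/√t) = 1 − Φ(1.42/√1.47) = 1 − Φ(1.1712) ≈ 0.12076. Doubling: P(τ_{1.42} ≤ 1.47) ≈ 2 · 0.12076 = 0.24152 ≈ 0.2415.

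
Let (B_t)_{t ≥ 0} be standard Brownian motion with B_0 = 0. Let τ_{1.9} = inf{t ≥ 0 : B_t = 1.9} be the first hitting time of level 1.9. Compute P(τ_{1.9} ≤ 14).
P(τ_{1.9} ≤ 14) = 2(1 − Φ(1.9/√14)) = 2(1 − Φ(0.5078)) ≈ 0.6116

By the reflection principle for standard BM, P(τ_b ≤ t) = 2 · P(B_t ≥ b). Since B_t ~ N(0, t), P(B_t ≥ 1.9) = 1 − Φ(1.9/√t) = 1 − Φ(1.9/√14) = 1 − Φ(0.5078) ≈ 0.30580. Doubling: P(τ_{1.9} ≤ 14) ≈ 2 · 0.30580 = 0.61160 ≈ 0.6116.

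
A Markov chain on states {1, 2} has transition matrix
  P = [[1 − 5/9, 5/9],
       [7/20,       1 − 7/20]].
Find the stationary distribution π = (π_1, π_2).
π_1 = 63/163, π_2 = 100/163

Solve πP = π with π_1 + π_2 = 1. From πP = π: π_1 · (1 − 5/9) + π_2 · 7/20 = π_1 ⇒ π_2 · 7/20 = π_1 · 5/9 ⇒ π_2/π_1 = (5/9)/(7/20) = 100/63. Together with π_1 + π_2 = 1:
  π_1 = (7/20)/(5/9 + 7/20) = (7/20)/(163/180) = 63/163,
  π_2 = (5/9)/(5/9 + 7/20) = (5/9)/(163/180) = 100/163.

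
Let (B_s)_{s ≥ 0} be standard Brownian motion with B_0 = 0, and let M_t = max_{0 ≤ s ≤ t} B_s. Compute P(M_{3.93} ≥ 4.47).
P(M_{3.93} ≥ 4.47) = 2·P(B_{3.93} ≥ 4.47) = 2(1 − Φ(4.47/√3.93)) ≈ 0.0241

By the reflection principle for Brownian motion, P(M_t ≥ a) = 2 · P(B_t ≥ a) for a ≥ 0. Since B_t ~ N(0, t), P(B_t ≥ 4.47) = 1 − Φ(4.47/√t) = 1 − Φ(4.47/√3.93) = 1 − Φ(2.2548). So
  P(M_{3.93} ≥ 4.47) = 2(1 − Φ(2.2548)) ≈ 0.0241.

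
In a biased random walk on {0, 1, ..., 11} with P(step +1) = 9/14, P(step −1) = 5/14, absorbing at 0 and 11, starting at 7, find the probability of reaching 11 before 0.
P(hit 11 before 0) = (1 − (5/9)^7) / (1 − (5/9)^11) = 7717120371/7833057871

Let u_k denote P(reach 11 before 0 | start at k). Boundary: u_0 = 0, u_11 = 1. Recurrence: u_k = 9/14·u_{k+1} + 5/14·u_{k-1} for 1 ≤ k ≤ 10. Try u_k = A + B·r^k with r = q/p = (5/14)/(9/14) = 5/9. Substitution satisfies the recurrence; boundary conditions give:
  u_k = (1 − r^k) / (1 − r^N) = (1 − (5/9)^7) / (1 − (5/9)^11) = 7717120371/7833057871.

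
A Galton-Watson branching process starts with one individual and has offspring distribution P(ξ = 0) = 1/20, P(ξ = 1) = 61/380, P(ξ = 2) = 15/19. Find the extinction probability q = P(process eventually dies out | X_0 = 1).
q = 19/300

The pgf is f(s) = 1/20 + 61/380·s + 15/19·s². The extinction probability q is the smallest fixed point of f in [0, 1]. Setting s = f(s):
  15/19·s² + (61/380 − 1)·s + 1/20 = 0
  15/19·s² − (1/20 + 15/19)·s + 1/20 = 0
which factors as (s − 1)·(15/19·s − 1/20) = 0, giving roots s = 1 and s = (1/20)/(15/19) = 19/300.
Mean offspring μ = 61/380 + 2·15/19 = 661/380 > 1 (supercritical), so q < 1. The extinction probability is the smaller root: q = (1/20)/(15/19) = 19/300.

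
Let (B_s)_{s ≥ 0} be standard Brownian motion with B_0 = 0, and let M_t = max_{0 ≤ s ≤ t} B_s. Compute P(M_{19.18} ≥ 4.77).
P(M_{19.18} ≥ 4.77) = 2·P(B_{19.18} ≥ 4.77) = 2(1 − Φ(4.77/√19.18)) ≈ 0.2761

By the reflection principle for Brownian motion, P(M_t ≥ a) = 2 · P(B_t ≥ a) for a ≥ 0. Since B_t ~ N(0, t), P(B_t ≥ 4.77) = 1 − Φ(4.77/√t) = 1 − Φ(4.77/√19.18) = 1 − Φ(1.0892). So
  P(M_{19.18} ≥ 4.77) = 2(1 − Φ(1.0892)) ≈ 0.2761.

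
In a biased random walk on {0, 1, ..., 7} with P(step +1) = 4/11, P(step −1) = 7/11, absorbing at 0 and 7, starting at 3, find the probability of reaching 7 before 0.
P(hit 7 before 0) = (1 − (7/4)^3) / (1 − (7/4)^7) = 23808/269053

Let u_k denote P(reach 7 before 0 | start at k). Boundary: u_0 = 0, u_7 = 1. Recurrence: u_k = 4/11·u_{k+1} + 7/11·u_{k-1} for 1 ≤ k ≤ 6. Try u_k = A + B·r^k with r = q/p = (7/11)/(4/11) = 7/4. Substitution satisfies the recurrence; boundary conditions give:
  u_k = (1 − r^k) / (1 − r^N) = (1 − (7/4)^3) / (1 − (7/4)^7) = 23808/269053.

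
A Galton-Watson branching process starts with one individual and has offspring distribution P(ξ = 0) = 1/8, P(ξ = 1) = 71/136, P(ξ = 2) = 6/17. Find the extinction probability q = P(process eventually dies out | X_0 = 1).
q = 17/48

The pgf is f(s) = 1/8 + 71/136·s + 6/17·s². The extinction probability q is the smallest fixed point of f in [0, 1]. Setting s = f(s):
  6/17·s² + (71/136 − 1)·s + 1/8 = 0
  6/17·s² − (1/8 + 6/17)·s + 1/8 = 0
which factors as (s − 1)·(6/17·s − 1/8) = 0, giving roots s = 1 and s = (1/8)/(6/17) = 17/48.
Mean offspring μ = 71/136 + 2·6/17 = 167/136 > 1 (supercritical), so q < 1. The extinction probability is the smaller root: q = (1/8)/(6/17) = 17/48.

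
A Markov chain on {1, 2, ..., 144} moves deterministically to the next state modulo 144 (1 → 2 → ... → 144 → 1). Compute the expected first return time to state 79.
E[T_79 | X_0 = 79] = 144

The chain cycles deterministically, so starting at state 79 it returns in exactly 144 steps. Equivalently, the stationary distribution is uniform π_j = 1/144 for every state j, so by Kac's formula E[T_79] = 1/π_79 = 144.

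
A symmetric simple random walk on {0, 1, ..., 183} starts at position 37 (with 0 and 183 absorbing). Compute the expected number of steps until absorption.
E[τ | X_0 = 37] = 5402

Let v_k = E[τ | X_0 = k]. Boundary: v_0 = v_183 = 0. Recurrence: v_k = 1 + (v_{k-1} + v_{k+1})/2 for 1 ≤ k ≤ 182. The particular solution to v_k − (v_{k-1} + v_{k+1})/2 = 1 is v_k = −k^2. Adding homogeneous solution A + B k and matching boundaries gives v_k = k (183 − k). Substituting k = 37: v_37 = 37 · 146 = 5402.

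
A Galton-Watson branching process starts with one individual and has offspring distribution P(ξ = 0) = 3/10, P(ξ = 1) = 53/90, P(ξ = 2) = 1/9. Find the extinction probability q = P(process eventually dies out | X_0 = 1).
q = 1

Mean offspring μ = 0·3/10 + 1·53/90 + 2·1/9 = 73/90 ≤ 1. For μ ≤ 1 with offspring not concentrated at 1, the Galton-Watson process goes extinct almost surely, so q = 1.
(Algebraic check: The pgf is f(s) = 3/10 + 53/90·s + 1/9·s². The extinction probability q is the smallest fixed point of f in [0, 1]. Setting s = f(s):
  1/9·s² + (53/90 − 1)·s + 3/10 = 0
  1/9·s² − (3/10 + 1/9)·s + 3/10 = 0
which factors as (s − 1)·(1/9·s − 3/10) = 0, giving roots s = 1 and s = (3/10)/(1/9) = 27/10. Since 27/10 ≥ 1, the smallest root in [0, 1] is s = 1.)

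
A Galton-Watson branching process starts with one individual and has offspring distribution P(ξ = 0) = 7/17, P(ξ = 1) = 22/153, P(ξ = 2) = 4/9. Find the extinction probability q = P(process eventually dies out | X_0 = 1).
q = 63/68

The pgf is f(s) = 7/17 + 22/153·s + 4/9·s². The extinction probability q is the smallest fixed point of f in [0, 1]. Setting s = f(s):
  4/9·s² + (22/153 − 1)·s + 7/17 = 0
  4/9·s² − (7/17 + 4/9)·s + 7/17 = 0
which factors as (s − 1)·(4/9·s − 7/17) = 0, giving roots s = 1 and s = (7/17)/(4/9) = 63/68.
Mean offspring μ = 22/153 + 2·4/9 = 158/153 > 1 (supercritical), so q < 1. The extinction probability is the smaller root: q = (7/17)/(4/9) = 63/68.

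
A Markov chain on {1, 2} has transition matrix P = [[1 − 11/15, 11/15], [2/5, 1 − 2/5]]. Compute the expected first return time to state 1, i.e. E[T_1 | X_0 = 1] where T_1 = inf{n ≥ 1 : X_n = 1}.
E[T_1 | X_0 = 1] = 1/π_1 = 17/6

For an irreducible recurrent Markov chain with stationary distribution π, E[T_i | X_0 = i] = 1/π_i (Kac's formula). Here π_1 = (2/5)/(11/15 + 2/5) = (2/5)/(17/15) = 6/17, so E[T_1 | X_0 = 1] = 1/π_1 = (11/15 + 2/5)/(2/5) = (17/15)/(2/5) = 17/6.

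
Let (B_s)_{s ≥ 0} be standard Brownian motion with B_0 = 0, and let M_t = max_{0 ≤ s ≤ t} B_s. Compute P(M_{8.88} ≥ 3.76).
P(M_{8.88} ≥ 3.76) = 2·P(B_{8.88} ≥ 3.76) = 2(1 − Φ(3.76/√8.88)) ≈ 0.2070

By the reflection principle for Brownian motion, P(M_t ≥ a) = 2 · P(B_t ≥ a) for a ≥ 0. Since B_t ~ N(0, t), P(B_t ≥ 3.76) = 1 − Φ(3.76/√t) = 1 − Φ(3.76/√8.88) = 1 − Φ(1.2618). So
  P(M_{8.88} ≥ 3.76) = 2(1 − Φ(1.2618)) ≈ 0.2070.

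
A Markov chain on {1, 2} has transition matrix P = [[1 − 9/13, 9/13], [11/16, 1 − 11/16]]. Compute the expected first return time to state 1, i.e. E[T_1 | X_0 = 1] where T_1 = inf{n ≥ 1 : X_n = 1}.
E[T_1 | X_0 = 1] = 1/π_1 = 287/143

For an irreducible recurrent Markov chain with stationary distribution π, E[T_i | X_0 = i] = 1/π_i (Kac's formula). Here π_1 = (11/16)/(9/13 + 11/16) = (11/16)/(287/208) = 143/287, so E[T_1 | X_0 = 1] = 1/π_1 = (9/13 + 11/16)/(11/16) = (287/208)/(11/16) = 287/143.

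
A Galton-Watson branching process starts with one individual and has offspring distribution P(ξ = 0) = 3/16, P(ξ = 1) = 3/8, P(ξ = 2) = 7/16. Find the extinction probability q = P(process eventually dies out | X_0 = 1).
q = 3/7

The pgf is f(s) = 3/16 + 3/8·s + 7/16·s². The extinction probability q is the smallest fixed point of f in [0, 1]. Setting s = f(s):
  7/16·s² + (3/8 − 1)·s + 3/16 = 0
  7/16·s² − (3/16 + 7/16)·s + 3/16 = 0
which factors as (s − 1)·(7/16·s − 3/16) = 0, giving roots s = 1 and s = (3/16)/(7/16) = 3/7.
Mean offspring μ = 3/8 + 2·7/16 = 5/4 > 1 (supercritical), so q < 1. The extinction probability is the smaller root: q = (3/16)/(7/16) = 3/7.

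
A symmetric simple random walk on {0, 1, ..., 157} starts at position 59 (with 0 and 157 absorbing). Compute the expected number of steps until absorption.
E[τ | X_0 = 59] = 5782

Let v_k = E[τ | X_0 = k]. Boundary: v_0 = v_157 = 0. Recurrence: v_k = 1 + (v_{k-1} + v_{k+1})/2 for 1 ≤ k ≤ 156. The particular solution to v_k − (v_{k-1} + v_{k+1})/2 = 1 is v_k = −k^2. Adding homogeneous solution A + B k and matching boundaries gives v_k = k (157 − k). Substituting k = 59: v_59 = 59 · 98 = 5782.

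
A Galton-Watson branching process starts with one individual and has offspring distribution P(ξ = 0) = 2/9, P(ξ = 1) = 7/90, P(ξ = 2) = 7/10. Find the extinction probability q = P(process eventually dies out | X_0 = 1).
q = 20/63

The pgf is f(s) = 2/9 + 7/90·s + 7/10·s². The extinction probability q is the smallest fixed point of f in [0, 1]. Setting s = f(s):
  7/10·s² + (7/90 − 1)·s + 2/9 = 0
  7/10·s² − (2/9 + 7/10)·s + 2/9 = 0
which factors as (s − 1)·(7/10·s − 2/9) = 0, giving roots s = 1 and s = (2/9)/(7/10) = 20/63.
Mean offspring μ = 7/90 + 2·7/10 = 133/90 > 1 (supercritical), so q < 1. The extinction probability is the smaller root: q = (2/9)/(7/10) = 20/63.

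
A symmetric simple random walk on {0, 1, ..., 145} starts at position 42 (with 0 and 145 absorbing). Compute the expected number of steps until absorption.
E[τ | X_0 = 42] = 4326

Let v_k = E[τ | X_0 = k]. Boundary: v_0 = v_145 = 0. Recurrence: v_k = 1 + (v_{k-1} + v_{k+1})/2 for 1 ≤ k ≤ 144. The particular solution to v_k − (v_{k-1} + v_{k+1})/2 = 1 is v_k = −k^2. Adding homogeneous solution A + B k and matching boundaries gives v_k = k (145 − k). Substituting k = 42: v_42 = 42 · 103 = 4326.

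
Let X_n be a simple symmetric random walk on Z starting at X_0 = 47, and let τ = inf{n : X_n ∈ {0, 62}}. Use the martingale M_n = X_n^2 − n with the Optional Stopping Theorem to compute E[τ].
E[τ] = 705

M_n = X_n^2 − n is a martingale (since E[X_{n+1}^2 | F_n] = X_n^2 + 1). By OST (τ has finite mean in a bounded region), E[M_τ] = E[M_0] = X_0^2 − 0 = 47^2 = 2209. Also E[M_τ] = E[X_τ^2] − E[τ]. The walk exits at 0 or 62, with P(hit 62 first) = 47/62, so E[X_τ^2] = 62^2 · 47/62 + 0 = 2914. Thus E[τ] = E[X_τ^2] − E[M_τ] = 2914 − 2209 = 705 = 47(62 − 47) = 705.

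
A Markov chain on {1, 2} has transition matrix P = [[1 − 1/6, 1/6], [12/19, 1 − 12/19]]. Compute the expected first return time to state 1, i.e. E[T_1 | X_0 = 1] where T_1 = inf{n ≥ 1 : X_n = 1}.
E[T_1 | X_0 = 1] = 1/π_1 = 91/72

For an irreducible recurrent Markov chain with stationary distribution π, E[T_i | X_0 = i] = 1/π_i (Kac's formula). Here π_1 = (12/19)/(1/6 + 12/19) = (12/19)/(91/114) = 72/91, so E[T_1 | X_0 = 1] = 1/π_1 = (1/6 + 12/19)/(12/19) = (91/114)/(12/19) = 91/72.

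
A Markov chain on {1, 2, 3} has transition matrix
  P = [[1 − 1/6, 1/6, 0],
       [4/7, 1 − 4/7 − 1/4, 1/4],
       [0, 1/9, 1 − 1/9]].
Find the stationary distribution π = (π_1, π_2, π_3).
π = (96/187, 28/187, 63/187)

This is a birth-death chain on three states, which satisfies detailed balance: π_1 · P_{12} = π_2 · P_{21} and π_2 · P_{23} = π_3 · P_{32}.
From π_1 · 1/6 = π_2 · 4/7: π_2/π_1 = (1/6)/(4/7) = 7/24.
From π_2 · 1/4 = π_3 · 1/9: π_3/π_2 = (1/4)/(1/9) = 9/4.
Take π_1 proportional to 1; then unnormalized π = (1, 7/24, 21/32). Normalize by dividing by the sum 187/96:
  π = (96/187, 28/187, 63/187).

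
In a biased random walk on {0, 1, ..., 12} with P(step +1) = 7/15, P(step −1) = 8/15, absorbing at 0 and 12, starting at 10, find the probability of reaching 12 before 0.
P(hit 12 before 0) = (1 − (8/7)^10) / (1 − (8/7)^12) = 2584804145/3658545969

Let u_k denote P(reach 12 before 0 | start at k). Boundary: u_0 = 0, u_12 = 1. Recurrence: u_k = 7/15·u_{k+1} + 8/15·u_{k-1} for 1 ≤ k ≤ 11. Try u_k = A + B·r^k with r = q/p = (8/15)/(7/15) = 8/7. Substitution satisfies the recurrence; boundary conditions give:
  u_k = (1 − r^k) / (1 − r^N) = (1 − (8/7)^10) / (1 − (8/7)^12) = 2584804145/3658545969.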